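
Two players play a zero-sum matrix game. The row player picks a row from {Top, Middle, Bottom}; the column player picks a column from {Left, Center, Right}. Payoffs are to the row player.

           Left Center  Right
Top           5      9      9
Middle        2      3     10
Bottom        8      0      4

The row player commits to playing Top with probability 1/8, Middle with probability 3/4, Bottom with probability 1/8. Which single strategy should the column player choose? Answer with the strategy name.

Left

If the column player plays Left, the row player's expected payoff is (1/8)·5 + (3/4)·2 + (1/8)·8 = 25/8.
If the column player plays Center, the row player's expected payoff is (1/8)·9 + (3/4)·3 + (1/8)·0 = 27/8.
If the column player plays Right, the row player's expected payoff is (1/8)·9 + (3/4)·10 + (1/8)·4 = 73/8.
The column player minimizes the row player's payoff; the smallest is 25/8, so the best response is Left.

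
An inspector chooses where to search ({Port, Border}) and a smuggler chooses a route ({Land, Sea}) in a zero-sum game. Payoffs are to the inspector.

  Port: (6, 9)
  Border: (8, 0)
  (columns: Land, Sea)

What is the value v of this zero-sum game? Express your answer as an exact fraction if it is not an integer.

Row minima: Port → 6, Border → 0; maximin = 6.
Column maxima: Land → 8, Sea → 9; minimax = 8.
6 ≠ 8, so there is no saddle point; optimal play is mixed.
Let the inspector play Port with probability p. Expected payoff against Land: 6p + 8(1−p) = −2p + 8; against Sea: 9p + 0(1−p) = 9p.
Setting these equal: −2p + 8 = 9p ⇒ −11p = -8 ⇒ p = 8/11, and the value is (-2)·(8/11) + 8 = 72/11.
For the smuggler: with q = P(Land), equating Port's and Border's payoffs gives −3q + 9 = 8q ⇒ q = 9/11.

72/11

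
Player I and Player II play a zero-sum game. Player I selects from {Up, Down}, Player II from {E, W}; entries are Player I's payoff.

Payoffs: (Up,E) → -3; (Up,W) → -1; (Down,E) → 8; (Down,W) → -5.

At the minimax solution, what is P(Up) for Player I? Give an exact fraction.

Row minima: Up → -3, Down → -5; maximin = -3.
Column maxima: E → 8, W → -1; minimax = -1.
-3 ≠ -1, so there is no saddle point; optimal play is mixed.
Let Player I play Up with probability p. Expected payoff against E: (-3)p + 8(1−p) = −11p + 8; against W: (-1)p + (-5)(1−p) = 4p − 5.
Setting these equal: −11p + 8 = 4p − 5 ⇒ −15p = -13 ⇒ p = 13/15, and the value is (-11)·(13/15) + 8 = -23/15.
For Player II: with q = P(E), equating Up's and Down's payoffs gives −2q − 1 = 13q − 5 ⇒ q = 4/15.

13/15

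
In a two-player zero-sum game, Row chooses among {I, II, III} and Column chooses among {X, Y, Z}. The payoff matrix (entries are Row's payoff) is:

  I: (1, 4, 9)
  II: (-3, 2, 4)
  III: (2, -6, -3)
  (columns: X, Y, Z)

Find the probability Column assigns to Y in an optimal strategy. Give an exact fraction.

Row minima: I → 1, II → -3, III → -6; maximin = 1.
Column maxima: X → 2, Y → 4, Z → 9; minimax = 2.
1 ≠ 2, so there is no saddle point; optimal play is mixed.
II is strictly dominated by I, so Row never plays it.
Z is strictly dominated by Y (it gives Row strictly more in every row), so Column never plays it.
On the remaining 2×2 (I, III vs X, Y):
Let Row play I with probability p. Expected payoff against X: 1p + 2(1−p) = −p + 2; against Y: 4p + (-6)(1−p) = 10p − 6.
Setting these equal: −p + 2 = 10p − 6 ⇒ −11p = -8 ⇒ p = 8/11, and the value is (-1)·(8/11) + 2 = 14/11.
For Column: with q = P(X), equating I's and III's payoffs gives −3q + 4 = 8q − 6 ⇒ q = 10/11.

1/11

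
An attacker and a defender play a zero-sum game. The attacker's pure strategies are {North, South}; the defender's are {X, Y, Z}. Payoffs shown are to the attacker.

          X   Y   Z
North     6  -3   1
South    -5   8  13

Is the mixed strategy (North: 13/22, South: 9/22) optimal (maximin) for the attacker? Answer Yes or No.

Yes

Against X this mix gives (13/22)·6 + (9/22)·(-5) = 3/2.
Against Y this mix gives (13/22)·(-3) + (9/22)·8 = 3/2.
Against Z this mix gives (13/22)·1 + (9/22)·13 = 65/11.
All of the defender's active replies (X, Y) yield 3/2, and no column does worse for the attacker. The mix makes the defender indifferent and guarantees 3/2, so it is optimal.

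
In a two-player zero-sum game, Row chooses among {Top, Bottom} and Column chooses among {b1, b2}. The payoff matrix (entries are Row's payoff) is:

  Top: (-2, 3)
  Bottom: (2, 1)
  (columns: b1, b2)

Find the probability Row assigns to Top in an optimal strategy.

1/6

Row minima: Top → -2, Bottom → 1; maximin = 1.
Column maxima: b1 → 2, b2 → 3; minimax = 2.
1 ≠ 2, so there is no saddle point; optimal play is mixed.
Let Row play Top with probability p. Expected payoff against b1: (-2)p + 2(1−p) = −4p + 2; against b2: 3p + 1(1−p) = 2p + 1.
Setting these equal: −4p + 2 = 2p + 1 ⇒ −6p = -1 ⇒ p = 1/6, and the value is (-4)·(1/6) + 2 = 4/3.
For Column: with q = P(b1), equating Top's and Bottom's payoffs gives −5q + 3 = q + 1 ⇒ q = 1/3.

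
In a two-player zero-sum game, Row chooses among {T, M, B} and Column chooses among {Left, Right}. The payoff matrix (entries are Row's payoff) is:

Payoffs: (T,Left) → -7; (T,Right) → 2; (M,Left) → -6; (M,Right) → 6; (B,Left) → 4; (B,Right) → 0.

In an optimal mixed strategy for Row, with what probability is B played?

Row minima: T → -7, M → -6, B → 0; maximin = 0.
Column maxima: Left → 4, Right → 6; minimax = 4.
0 ≠ 4, so there is no saddle point; optimal play is mixed.
T is strictly dominated by M, so Row never plays it.
On the remaining 2×2 (M, B vs Left, Right):
Let Row play M with probability p. Expected payoff against Left: (-6)p + 4(1−p) = −10p + 4; against Right: 6p + 0(1−p) = 6p.
Setting these equal: −10p + 4 = 6p ⇒ −16p = -4 ⇒ p = 1/4, and the value is (-10)·(1/4) + 4 = 3/2.
For Column: with q = P(Left), equating M's and B's payoffs gives −12q + 6 = 4q ⇒ q = 3/8.

3/4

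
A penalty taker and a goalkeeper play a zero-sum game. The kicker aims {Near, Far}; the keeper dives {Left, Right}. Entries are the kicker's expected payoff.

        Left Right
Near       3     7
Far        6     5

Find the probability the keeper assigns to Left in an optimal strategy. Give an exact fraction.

2/5

Row minima: Near → 3, Far → 5; maximin = 5.
Column maxima: Left → 6, Right → 7; minimax = 6.
5 ≠ 6, so there is no saddle point; optimal play is mixed.
Let the kicker play Near with probability p. Expected payoff against Left: 3p + 6(1−p) = −3p + 6; against Right: 7p + 5(1−p) = 2p + 5.
Setting these equal: −3p + 6 = 2p + 5 ⇒ −5p = -1 ⇒ p = 1/5, and the value is (-3)·(1/5) + 6 = 27/5.
For the keeper: with q = P(Left), equating Near's and Far's payoffs gives −4q + 7 = q + 5 ⇒ q = 2/5.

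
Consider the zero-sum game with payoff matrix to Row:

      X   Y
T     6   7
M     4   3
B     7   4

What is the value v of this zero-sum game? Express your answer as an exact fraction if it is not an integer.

Row minima: T → 6, M → 3, B → 4; maximin = 6.
Column maxima: X → 7, Y → 7; minimax = 7.
6 ≠ 7, so there is no saddle point; optimal play is mixed.
M is strictly dominated by T, so Row never plays it.
On the remaining 2×2 (T, B vs X, Y):
Let Row play T with probability p. Expected payoff against X: 6p + 7(1−p) = −p + 7; against Y: 7p + 4(1−p) = 3p + 4.
Setting these equal: −p + 7 = 3p + 4 ⇒ −4p = -3 ⇒ p = 3/4, and the value is (-1)·(3/4) + 7 = 25/4.
For Column: with q = P(X), equating T's and B's payoffs gives −q + 7 = 3q + 4 ⇒ q = 3/4.

25/4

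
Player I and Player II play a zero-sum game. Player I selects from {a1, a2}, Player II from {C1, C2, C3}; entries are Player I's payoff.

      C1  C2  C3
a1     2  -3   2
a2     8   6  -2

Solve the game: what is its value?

Row minima: a1 → -3, a2 → -2; maximin = -2.
Column maxima: C1 → 8, C2 → 6, C3 → 2; minimax = 2.
-2 ≠ 2, so there is no saddle point; optimal play is mixed.
C1 is strictly dominated by C2 (it gives Player I strictly more in every row), so Player II never plays it.
On the remaining 2×2 (a1, a2 vs C2, C3):
Let Player I play a1 with probability p. Expected payoff against C2: (-3)p + 6(1−p) = −9p + 6; against C3: 2p + (-2)(1−p) = 4p − 2.
Setting these equal: −9p + 6 = 4p − 2 ⇒ −13p = -8 ⇒ p = 8/13, and the value is (-9)·(8/13) + 6 = 6/13.
For Player II: with q = P(C2), equating a1's and a2's payoffs gives −5q + 2 = 8q − 2 ⇒ q = 4/13.

6/13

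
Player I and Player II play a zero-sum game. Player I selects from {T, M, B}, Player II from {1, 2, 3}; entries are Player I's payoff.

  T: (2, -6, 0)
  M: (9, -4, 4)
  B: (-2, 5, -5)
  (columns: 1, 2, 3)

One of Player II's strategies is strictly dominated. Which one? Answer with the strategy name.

3 holds Player I's payoff strictly below 1 in every row: 0 < 2, 4 < 9, -5 < -2.
So 1 is strictly dominated for Player II.

1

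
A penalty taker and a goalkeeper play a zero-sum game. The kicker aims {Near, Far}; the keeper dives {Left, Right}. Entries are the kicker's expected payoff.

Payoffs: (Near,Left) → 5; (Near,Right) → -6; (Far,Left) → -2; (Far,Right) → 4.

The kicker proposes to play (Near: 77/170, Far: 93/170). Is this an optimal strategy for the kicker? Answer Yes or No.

Against Left this mix gives (77/170)·5 + (93/170)·(-2) = 199/170.
Against Right this mix gives (77/170)·(-6) + (93/170)·4 = -9/17.
The keeper will play Right, holding the kicker to -9/17. Shifting weight toward the row that does better against Right would raise this floor (the equalizing mix achieves 8/17 against both Right and Left), so the proposed strategy is not optimal.

No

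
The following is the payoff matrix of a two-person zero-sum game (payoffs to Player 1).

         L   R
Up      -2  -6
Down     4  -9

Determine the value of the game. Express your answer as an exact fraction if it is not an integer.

Row minima: Up → -6, Down → -9; maximin = -6.
Column maxima: L → 4, R → -6; minimax = -6.
Since maximin = minimax = -6, there is a saddle point and the value is -6.

-6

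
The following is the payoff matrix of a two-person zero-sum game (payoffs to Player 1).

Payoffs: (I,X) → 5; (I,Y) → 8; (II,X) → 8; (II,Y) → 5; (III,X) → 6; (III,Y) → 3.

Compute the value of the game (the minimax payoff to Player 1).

13/2

Row minima: I → 5, II → 5, III → 3; maximin = 5.
Column maxima: X → 8, Y → 8; minimax = 8.
5 ≠ 8, so there is no saddle point; optimal play is mixed.
III is strictly dominated by II, so Player 1 never plays it.
On the remaining 2×2 (I, II vs X, Y):
Let Player 1 play I with probability p. Expected payoff against X: 5p + 8(1−p) = −3p + 8; against Y: 8p + 5(1−p) = 3p + 5.
Setting these equal: −3p + 8 = 3p + 5 ⇒ −6p = -3 ⇒ p = 1/2, and the value is (-3)·(1/2) + 8 = 13/2.
For Player 2: with q = P(X), equating I's and II's payoffs gives −3q + 8 = 3q + 5 ⇒ q = 1/2.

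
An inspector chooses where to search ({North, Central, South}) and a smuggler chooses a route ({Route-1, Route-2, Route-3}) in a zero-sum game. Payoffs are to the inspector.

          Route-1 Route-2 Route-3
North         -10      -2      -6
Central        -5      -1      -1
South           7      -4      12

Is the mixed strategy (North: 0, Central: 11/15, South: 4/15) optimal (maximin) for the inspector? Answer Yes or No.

Yes

Against Route-1 this mix gives (11/15)·(-5) + (4/15)·7 = -9/5.
Against Route-2 this mix gives (11/15)·(-1) + (4/15)·(-4) = -9/5.
Against Route-3 this mix gives (11/15)·(-1) + (4/15)·12 = 37/15.
All of the smuggler's active replies (Route-1, Route-2) yield -9/5, and no column does worse for the inspector. The mix makes the smuggler indifferent and guarantees -9/5, so it is optimal.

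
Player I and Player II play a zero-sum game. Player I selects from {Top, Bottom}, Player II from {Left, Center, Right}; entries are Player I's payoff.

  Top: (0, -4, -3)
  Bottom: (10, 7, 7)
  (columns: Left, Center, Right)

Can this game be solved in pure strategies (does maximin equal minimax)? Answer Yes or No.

Yes

Row minima: Top → -4, Bottom → 7; maximin = 7.
Column maxima: Left → 10, Center → 7, Right → 7; minimax = 7.
maximin = minimax = 7, so a saddle point exists.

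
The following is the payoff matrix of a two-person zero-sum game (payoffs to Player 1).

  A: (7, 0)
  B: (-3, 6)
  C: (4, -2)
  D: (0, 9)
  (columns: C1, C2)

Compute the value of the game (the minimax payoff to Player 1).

63/16

Row minima: A → 0, B → -3, C → -2, D → 0; maximin = 0.
Column maxima: C1 → 7, C2 → 9; minimax = 7.
0 ≠ 7, so there is no saddle point; optimal play is mixed.
B is strictly dominated by D, so Player 1 never plays it.
C is strictly dominated by A, so Player 1 never plays it.
On the remaining 2×2 (A, D vs C1, C2):
Let Player 1 play A with probability p. Expected payoff against C1: 7p + 0(1−p) = 7p; against C2: 0p + 9(1−p) = −9p + 9.
Setting these equal: 7p = −9p + 9 ⇒ 16p = 9 ⇒ p = 9/16, and the value is (7)·(9/16) = 63/16.
For Player 2: with q = P(C1), equating A's and D's payoffs gives 7q = −9q + 9 ⇒ q = 9/16.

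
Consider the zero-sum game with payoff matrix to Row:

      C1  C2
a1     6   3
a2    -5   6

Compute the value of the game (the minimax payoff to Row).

51/14

Row minima: a1 → 3, a2 → -5; maximin = 3.
Column maxima: C1 → 6, C2 → 6; minimax = 6.
3 ≠ 6, so there is no saddle point; optimal play is mixed.
Let Row play a1 with probability p. Expected payoff against C1: 6p + (-5)(1−p) = 11p − 5; against C2: 3p + 6(1−p) = −3p + 6.
Setting these equal: 11p − 5 = −3p + 6 ⇒ 14p = 11 ⇒ p = 11/14, and the value is (11)·(11/14) − 5 = 51/14.
For Column: with q = P(C1), equating a1's and a2's payoffs gives 3q + 3 = −11q + 6 ⇒ q = 3/14.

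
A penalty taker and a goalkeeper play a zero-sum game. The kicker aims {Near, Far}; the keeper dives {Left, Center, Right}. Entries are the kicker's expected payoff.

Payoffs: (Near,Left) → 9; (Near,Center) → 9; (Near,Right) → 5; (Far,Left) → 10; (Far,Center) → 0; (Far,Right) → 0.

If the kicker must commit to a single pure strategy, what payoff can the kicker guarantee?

5

Row minima: Near → 5, Far → 0.
The best of these is 5.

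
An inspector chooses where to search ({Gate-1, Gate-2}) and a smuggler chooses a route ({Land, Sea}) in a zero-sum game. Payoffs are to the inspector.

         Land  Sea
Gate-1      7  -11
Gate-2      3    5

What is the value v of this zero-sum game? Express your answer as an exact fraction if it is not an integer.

Row minima: Gate-1 → -11, Gate-2 → 3; maximin = 3.
Column maxima: Land → 7, Sea → 5; minimax = 5.
3 ≠ 5, so there is no saddle point; optimal play is mixed.
Let the inspector play Gate-1 with probability p. Expected payoff against Land: 7p + 3(1−p) = 4p + 3; against Sea: (-11)p + 5(1−p) = −16p + 5.
Setting these equal: 4p + 3 = −16p + 5 ⇒ 20p = 2 ⇒ p = 1/10, and the value is (4)·(1/10) + 3 = 17/5.
For the smuggler: with q = P(Land), equating Gate-1's and Gate-2's payoffs gives 18q − 11 = −2q + 5 ⇒ q = 4/5.

17/5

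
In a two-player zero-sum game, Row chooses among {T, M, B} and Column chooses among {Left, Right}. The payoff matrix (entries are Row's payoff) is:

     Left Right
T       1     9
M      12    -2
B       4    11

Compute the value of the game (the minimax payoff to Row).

Row minima: T → 1, M → -2, B → 4; maximin = 4.
Column maxima: Left → 12, Right → 11; minimax = 11.
4 ≠ 11, so there is no saddle point; optimal play is mixed.
T is strictly dominated by B, so Row never plays it.
On the remaining 2×2 (M, B vs Left, Right):
Let Row play M with probability p. Expected payoff against Left: 12p + 4(1−p) = 8p + 4; against Right: (-2)p + 11(1−p) = −13p + 11.
Setting these equal: 8p + 4 = −13p + 11 ⇒ 21p = 7 ⇒ p = 1/3, and the value is (8)·(1/3) + 4 = 20/3.
For Column: with q = P(Left), equating M's and B's payoffs gives 14q − 2 = −7q + 11 ⇒ q = 13/21.

20/3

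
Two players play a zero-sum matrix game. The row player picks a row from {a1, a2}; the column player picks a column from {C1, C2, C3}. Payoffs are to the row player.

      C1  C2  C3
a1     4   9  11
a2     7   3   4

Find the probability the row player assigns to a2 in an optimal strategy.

5/9

Row minima: a1 → 4, a2 → 3; maximin = 4.
Column maxima: C1 → 7, C2 → 9, C3 → 11; minimax = 7.
4 ≠ 7, so there is no saddle point; optimal play is mixed.
C3 is strictly dominated by C2 (it gives the row player strictly more in every row), so the column player never plays it.
On the remaining 2×2 (a1, a2 vs C1, C2):
Let the row player play a1 with probability p. Expected payoff against C1: 4p + 7(1−p) = −3p + 7; against C2: 9p + 3(1−p) = 6p + 3.
Setting these equal: −3p + 7 = 6p + 3 ⇒ −9p = -4 ⇒ p = 4/9, and the value is (-3)·(4/9) + 7 = 17/3.
For the column player: with q = P(C1), equating a1's and a2's payoffs gives −5q + 9 = 4q + 3 ⇒ q = 2/3.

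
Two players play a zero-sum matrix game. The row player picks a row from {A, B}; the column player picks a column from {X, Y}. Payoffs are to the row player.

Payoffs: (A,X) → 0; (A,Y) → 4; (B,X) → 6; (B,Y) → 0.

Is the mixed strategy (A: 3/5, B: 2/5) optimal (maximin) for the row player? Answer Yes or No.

Yes

Against X this mix gives (3/5)·0 + (2/5)·6 = 12/5.
Against Y this mix gives (3/5)·4 + (2/5)·0 = 12/5.
All of the column player's active replies (X, Y) yield 12/5, and no column does worse for the row player. The mix makes the column player indifferent and guarantees 12/5, so it is optimal.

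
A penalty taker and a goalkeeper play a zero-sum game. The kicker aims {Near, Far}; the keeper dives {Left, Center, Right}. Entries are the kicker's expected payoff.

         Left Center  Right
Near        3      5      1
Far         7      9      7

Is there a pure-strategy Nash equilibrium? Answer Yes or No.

Yes

Row minima: Near → 1, Far → 7; maximin = 7.
Column maxima: Left → 7, Center → 9, Right → 7; minimax = 7.
maximin = minimax = 7, so a saddle point exists.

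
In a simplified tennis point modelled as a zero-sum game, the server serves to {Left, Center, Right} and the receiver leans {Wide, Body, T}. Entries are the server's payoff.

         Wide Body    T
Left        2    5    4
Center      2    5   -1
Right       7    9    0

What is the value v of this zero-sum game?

Row minima: Left → 2, Center → -1, Right → 0; maximin = 2.
Column maxima: Wide → 7, Body → 9, T → 4; minimax = 4.
2 ≠ 4, so there is no saddle point; optimal play is mixed.
Center is strictly dominated by Right, so the server never plays it.
Body is strictly dominated by Wide (it gives the server strictly more in every row), so the receiver never plays it.
On the remaining 2×2 (Left, Right vs Wide, T):
Let the server play Left with probability p. Expected payoff against Wide: 2p + 7(1−p) = −5p + 7; against T: 4p + 0(1−p) = 4p.
Setting these equal: −5p + 7 = 4p ⇒ −9p = -7 ⇒ p = 7/9, and the value is (-5)·(7/9) + 7 = 28/9.
For the receiver: with q = P(Wide), equating Left's and Right's payoffs gives −2q + 4 = 7q ⇒ q = 4/9.

28/9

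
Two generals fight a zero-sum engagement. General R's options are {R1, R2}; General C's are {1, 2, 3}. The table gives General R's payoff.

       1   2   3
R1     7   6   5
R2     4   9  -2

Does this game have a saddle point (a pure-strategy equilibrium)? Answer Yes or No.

Row minima: R1 → 5, R2 → -2; maximin = 5.
Column maxima: 1 → 7, 2 → 9, 3 → 5; minimax = 5.
maximin = minimax = 5, so a saddle point exists.

Yes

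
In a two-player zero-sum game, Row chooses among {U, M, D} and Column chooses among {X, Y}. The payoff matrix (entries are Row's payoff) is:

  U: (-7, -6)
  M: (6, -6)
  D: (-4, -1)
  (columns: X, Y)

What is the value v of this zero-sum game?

-2

Row minima: U → -7, M → -6, D → -4; maximin = -4.
Column maxima: X → 6, Y → -1; minimax = -1.
-4 ≠ -1, so there is no saddle point; optimal play is mixed.
U is strictly dominated by D, so Row never plays it.
On the remaining 2×2 (M, D vs X, Y):
Let Row play M with probability p. Expected payoff against X: 6p + (-4)(1−p) = 10p − 4; against Y: (-6)p + (-1)(1−p) = −5p − 1.
Setting these equal: 10p − 4 = −5p − 1 ⇒ 15p = 3 ⇒ p = 1/5, and the value is (10)·(1/5) − 4 = -2.
For Column: with q = P(X), equating M's and D's payoffs gives 12q − 6 = −3q − 1 ⇒ q = 1/3.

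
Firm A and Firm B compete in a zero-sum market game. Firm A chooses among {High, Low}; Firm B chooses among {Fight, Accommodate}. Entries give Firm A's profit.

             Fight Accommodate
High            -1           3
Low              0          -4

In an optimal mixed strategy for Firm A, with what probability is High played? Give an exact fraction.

1/2

Row minima: High → -1, Low → -4; maximin = -1.
Column maxima: Fight → 0, Accommodate → 3; minimax = 0.
-1 ≠ 0, so there is no saddle point; optimal play is mixed.
Let Firm A play High with probability p. Expected payoff against Fight: (-1)p + 0(1−p) = −p; against Accommodate: 3p + (-4)(1−p) = 7p − 4.
Setting these equal: −p = 7p − 4 ⇒ −8p = -4 ⇒ p = 1/2, and the value is (-1)·(1/2) = -1/2.
For Firm B: with q = P(Fight), equating High's and Low's payoffs gives −4q + 3 = 4q − 4 ⇒ q = 7/8.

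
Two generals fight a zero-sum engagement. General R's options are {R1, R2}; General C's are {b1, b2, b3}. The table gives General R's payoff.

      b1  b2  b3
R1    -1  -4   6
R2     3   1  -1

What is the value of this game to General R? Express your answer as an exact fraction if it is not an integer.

1/6

Row minima: R1 → -4, R2 → -1; maximin = -1.
Column maxima: b1 → 3, b2 → 1, b3 → 6; minimax = 1.
-1 ≠ 1, so there is no saddle point; optimal play is mixed.
b1 is strictly dominated by b2 (it gives General R strictly more in every row), so General C never plays it.
On the remaining 2×2 (R1, R2 vs b2, b3):
Let General R play R1 with probability p. Expected payoff against b2: (-4)p + 1(1−p) = −5p + 1; against b3: 6p + (-1)(1−p) = 7p − 1.
Setting these equal: −5p + 1 = 7p − 1 ⇒ −12p = -2 ⇒ p = 1/6, and the value is (-5)·(1/6) + 1 = 1/6.
For General C: with q = P(b2), equating R1's and R2's payoffs gives −10q + 6 = 2q − 1 ⇒ q = 7/12.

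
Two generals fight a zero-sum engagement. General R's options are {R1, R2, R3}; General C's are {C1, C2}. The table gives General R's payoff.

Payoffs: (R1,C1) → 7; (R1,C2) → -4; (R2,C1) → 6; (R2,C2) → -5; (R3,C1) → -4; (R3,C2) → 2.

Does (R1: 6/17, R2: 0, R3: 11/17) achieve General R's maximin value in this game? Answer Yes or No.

Against C1 this mix gives (6/17)·7 + (11/17)·(-4) = -2/17.
Against C2 this mix gives (6/17)·(-4) + (11/17)·2 = -2/17.
All of General C's active replies (C1, C2) yield -2/17, and no column does worse for General R. The mix makes General C indifferent and guarantees -2/17, so it is optimal.

Yes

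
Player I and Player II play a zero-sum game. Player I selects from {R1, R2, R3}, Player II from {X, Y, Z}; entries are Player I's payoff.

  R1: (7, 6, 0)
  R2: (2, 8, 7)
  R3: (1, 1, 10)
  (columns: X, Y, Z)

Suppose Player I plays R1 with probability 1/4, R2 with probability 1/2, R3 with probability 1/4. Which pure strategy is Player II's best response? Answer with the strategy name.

If Player II plays X, Player I's expected payoff is (1/4)·7 + (1/2)·2 + (1/4)·1 = 3.
If Player II plays Y, Player I's expected payoff is (1/4)·6 + (1/2)·8 + (1/4)·1 = 23/4.
If Player II plays Z, Player I's expected payoff is (1/4)·0 + (1/2)·7 + (1/4)·10 = 6.
Player II minimizes Player I's payoff; the smallest is 3, so the best response is X.

X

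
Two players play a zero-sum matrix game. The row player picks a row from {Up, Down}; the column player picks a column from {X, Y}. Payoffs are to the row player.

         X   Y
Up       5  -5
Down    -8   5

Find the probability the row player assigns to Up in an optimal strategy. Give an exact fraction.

Row minima: Up → -5, Down → -8; maximin = -5.
Column maxima: X → 5, Y → 5; minimax = 5.
-5 ≠ 5, so there is no saddle point; optimal play is mixed.
Let the row player play Up with probability p. Expected payoff against X: 5p + (-8)(1−p) = 13p − 8; against Y: (-5)p + 5(1−p) = −10p + 5.
Setting these equal: 13p − 8 = −10p + 5 ⇒ 23p = 13 ⇒ p = 13/23, and the value is (13)·(13/23) − 8 = -15/23.
For the column player: with q = P(X), equating Up's and Down's payoffs gives 10q − 5 = −13q + 5 ⇒ q = 10/23.

13/23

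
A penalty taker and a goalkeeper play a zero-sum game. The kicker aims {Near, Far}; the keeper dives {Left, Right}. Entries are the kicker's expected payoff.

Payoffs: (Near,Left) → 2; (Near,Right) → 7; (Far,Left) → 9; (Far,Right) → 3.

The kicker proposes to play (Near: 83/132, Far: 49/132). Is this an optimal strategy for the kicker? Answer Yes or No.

No

Against Left this mix gives (83/132)·2 + (49/132)·9 = 607/132.
Against Right this mix gives (83/132)·7 + (49/132)·3 = 182/33.
The keeper will play Left, holding the kicker to 607/132. Shifting weight toward the row that does better against Left would raise this floor (the equalizing mix achieves 57/11 against both Left and Right), so the proposed strategy is not optimal.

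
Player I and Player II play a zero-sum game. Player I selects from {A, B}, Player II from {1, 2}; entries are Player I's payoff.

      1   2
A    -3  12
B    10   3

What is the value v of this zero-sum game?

Row minima: A → -3, B → 3; maximin = 3.
Column maxima: 1 → 10, 2 → 12; minimax = 10.
3 ≠ 10, so there is no saddle point; optimal play is mixed.
Let Player I play A with probability p. Expected payoff against 1: (-3)p + 10(1−p) = −13p + 10; against 2: 12p + 3(1−p) = 9p + 3.
Setting these equal: −13p + 10 = 9p + 3 ⇒ −22p = -7 ⇒ p = 7/22, and the value is (-13)·(7/22) + 10 = 129/22.
For Player II: with q = P(1), equating A's and B's payoffs gives −15q + 12 = 7q + 3 ⇒ q = 9/22.

129/22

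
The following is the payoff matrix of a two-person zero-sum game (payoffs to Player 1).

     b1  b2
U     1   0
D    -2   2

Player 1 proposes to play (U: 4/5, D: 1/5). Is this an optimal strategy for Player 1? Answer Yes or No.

Yes

Against b1 this mix gives (4/5)·1 + (1/5)·(-2) = 2/5.
Against b2 this mix gives (4/5)·0 + (1/5)·2 = 2/5.
All of Player 2's active replies (b1, b2) yield 2/5, and no column does worse for Player 1. The mix makes Player 2 indifferent and guarantees 2/5, so it is optimal.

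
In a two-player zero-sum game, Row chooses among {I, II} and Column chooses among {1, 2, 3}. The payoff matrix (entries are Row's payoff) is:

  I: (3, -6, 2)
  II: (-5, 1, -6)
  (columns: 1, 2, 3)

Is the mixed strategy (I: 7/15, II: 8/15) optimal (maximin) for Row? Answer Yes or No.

Against 1 this mix gives (7/15)·3 + (8/15)·(-5) = -19/15.
Against 2 this mix gives (7/15)·(-6) + (8/15)·1 = -34/15.
Against 3 this mix gives (7/15)·2 + (8/15)·(-6) = -34/15.
All of Column's active replies (2, 3) yield -34/15, and no column does worse for Row. The mix makes Column indifferent and guarantees -34/15, so it is optimal.

Yes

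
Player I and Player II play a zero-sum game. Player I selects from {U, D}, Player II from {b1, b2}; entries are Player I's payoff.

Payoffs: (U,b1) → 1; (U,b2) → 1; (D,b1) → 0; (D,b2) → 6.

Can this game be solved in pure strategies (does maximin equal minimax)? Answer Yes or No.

Yes

Row minima: U → 1, D → 0; maximin = 1.
Column maxima: b1 → 1, b2 → 6; minimax = 1.
maximin = minimax = 1, so a saddle point exists.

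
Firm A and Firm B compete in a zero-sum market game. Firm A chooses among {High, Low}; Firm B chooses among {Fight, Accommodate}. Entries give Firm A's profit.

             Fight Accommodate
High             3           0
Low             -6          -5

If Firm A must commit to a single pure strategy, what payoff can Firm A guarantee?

Row minima: High → 0, Low → -6.
The best of these is 0.

0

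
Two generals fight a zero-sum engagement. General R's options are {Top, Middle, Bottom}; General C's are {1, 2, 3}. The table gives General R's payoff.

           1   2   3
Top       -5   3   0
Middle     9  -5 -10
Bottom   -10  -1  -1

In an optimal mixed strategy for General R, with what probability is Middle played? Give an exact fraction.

Row minima: Top → -5, Middle → -10, Bottom → -10; maximin = -5.
Column maxima: 1 → 9, 2 → 3, 3 → 0; minimax = 0.
-5 ≠ 0, so there is no saddle point; optimal play is mixed.
Bottom is strictly dominated by Top, so General R never plays it.
With Bottom eliminated, 2 is strictly dominated by 3 (it gives General R strictly more in every remaining row), so General C never plays it.
On the remaining 2×2 (Top, Middle vs 1, 3):
Let General R play Top with probability p. Expected payoff against 1: (-5)p + 9(1−p) = −14p + 9; against 3: 0p + (-10)(1−p) = 10p − 10.
Setting these equal: −14p + 9 = 10p − 10 ⇒ −24p = -19 ⇒ p = 19/24, and the value is (-14)·(19/24) + 9 = -25/12.
For General C: with q = P(1), equating Top's and Middle's payoffs gives −5q = 19q − 10 ⇒ q = 5/12.

5/24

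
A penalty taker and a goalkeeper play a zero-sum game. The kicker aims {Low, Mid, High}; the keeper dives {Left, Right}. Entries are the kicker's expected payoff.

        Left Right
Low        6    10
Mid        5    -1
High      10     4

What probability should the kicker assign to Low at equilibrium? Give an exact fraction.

Row minima: Low → 6, Mid → -1, High → 4; maximin = 6.
Column maxima: Left → 10, Right → 10; minimax = 10.
6 ≠ 10, so there is no saddle point; optimal play is mixed.
Mid is strictly dominated by Low, so the kicker never plays it.
On the remaining 2×2 (Low, High vs Left, Right):
Let the kicker play Low with probability p. Expected payoff against Left: 6p + 10(1−p) = −4p + 10; against Right: 10p + 4(1−p) = 6p + 4.
Setting these equal: −4p + 10 = 6p + 4 ⇒ −10p = -6 ⇒ p = 3/5, and the value is (-4)·(3/5) + 10 = 38/5.
For the keeper: with q = P(Left), equating Low's and High's payoffs gives −4q + 10 = 6q + 4 ⇒ q = 3/5.

3/5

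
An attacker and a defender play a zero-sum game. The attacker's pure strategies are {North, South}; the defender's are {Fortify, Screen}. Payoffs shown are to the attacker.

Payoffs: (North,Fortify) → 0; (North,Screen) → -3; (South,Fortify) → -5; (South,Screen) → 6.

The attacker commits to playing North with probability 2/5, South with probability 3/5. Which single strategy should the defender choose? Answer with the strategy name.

Fortify

If the defender plays Fortify, the attacker's expected payoff is (2/5)·0 + (3/5)·(-5) = -3.
If the defender plays Screen, the attacker's expected payoff is (2/5)·(-3) + (3/5)·6 = 12/5.
The defender minimizes the attacker's payoff; the smallest is -3, so the best response is Fortify.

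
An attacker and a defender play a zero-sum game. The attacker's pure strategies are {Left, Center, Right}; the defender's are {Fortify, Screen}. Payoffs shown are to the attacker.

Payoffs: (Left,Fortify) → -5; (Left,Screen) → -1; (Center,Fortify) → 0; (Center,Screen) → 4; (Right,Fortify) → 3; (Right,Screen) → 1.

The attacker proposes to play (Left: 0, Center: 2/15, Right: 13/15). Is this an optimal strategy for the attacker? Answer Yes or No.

Against Fortify this mix gives (2/15)·0 + (13/15)·3 = 13/5.
Against Screen this mix gives (2/15)·4 + (13/15)·1 = 7/5.
The defender will play Screen, holding the attacker to 7/5. Shifting weight toward the row that does better against Screen would raise this floor (the equalizing mix achieves 2 against both Screen and Fortify), so the proposed strategy is not optimal.

No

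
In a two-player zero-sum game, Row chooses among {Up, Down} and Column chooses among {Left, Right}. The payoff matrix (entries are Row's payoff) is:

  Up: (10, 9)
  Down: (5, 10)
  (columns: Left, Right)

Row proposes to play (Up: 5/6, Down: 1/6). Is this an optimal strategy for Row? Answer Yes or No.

Yes

Against Left this mix gives (5/6)·10 + (1/6)·5 = 55/6.
Against Right this mix gives (5/6)·9 + (1/6)·10 = 55/6.
All of Column's active replies (Left, Right) yield 55/6, and no column does worse for Row. The mix makes Column indifferent and guarantees 55/6, so it is optimal.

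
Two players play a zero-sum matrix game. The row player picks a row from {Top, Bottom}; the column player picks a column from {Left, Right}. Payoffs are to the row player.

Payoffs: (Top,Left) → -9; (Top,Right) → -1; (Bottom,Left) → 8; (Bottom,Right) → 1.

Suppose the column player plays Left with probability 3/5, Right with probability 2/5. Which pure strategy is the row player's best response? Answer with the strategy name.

Expected payoff of Top: (3/5)·(-9) + (2/5)·(-1) = -29/5.
Expected payoff of Bottom: (3/5)·8 + (2/5)·1 = 26/5.
The largest is 26/5, so the row player's best response is Bottom.

Bottom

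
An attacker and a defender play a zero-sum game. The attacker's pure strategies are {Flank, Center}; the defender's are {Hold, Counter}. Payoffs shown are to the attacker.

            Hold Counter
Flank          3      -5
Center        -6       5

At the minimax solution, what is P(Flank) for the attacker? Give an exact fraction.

11/19

Row minima: Flank → -5, Center → -6; maximin = -5.
Column maxima: Hold → 3, Counter → 5; minimax = 3.
-5 ≠ 3, so there is no saddle point; optimal play is mixed.
Let the attacker play Flank with probability p. Expected payoff against Hold: 3p + (-6)(1−p) = 9p − 6; against Counter: (-5)p + 5(1−p) = −10p + 5.
Setting these equal: 9p − 6 = −10p + 5 ⇒ 19p = 11 ⇒ p = 11/19, and the value is (9)·(11/19) − 6 = -15/19.
For the defender: with q = P(Hold), equating Flank's and Center's payoffs gives 8q − 5 = −11q + 5 ⇒ q = 10/19.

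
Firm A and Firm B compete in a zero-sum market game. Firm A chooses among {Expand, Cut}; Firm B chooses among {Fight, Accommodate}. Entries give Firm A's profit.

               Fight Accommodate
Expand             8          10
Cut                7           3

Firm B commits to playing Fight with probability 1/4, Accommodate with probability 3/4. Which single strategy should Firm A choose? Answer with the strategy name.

Expected payoff of Expand: (1/4)·8 + (3/4)·10 = 19/2.
Expected payoff of Cut: (1/4)·7 + (3/4)·3 = 4.
The largest is 19/2, so Firm A's best response is Expand.

Expand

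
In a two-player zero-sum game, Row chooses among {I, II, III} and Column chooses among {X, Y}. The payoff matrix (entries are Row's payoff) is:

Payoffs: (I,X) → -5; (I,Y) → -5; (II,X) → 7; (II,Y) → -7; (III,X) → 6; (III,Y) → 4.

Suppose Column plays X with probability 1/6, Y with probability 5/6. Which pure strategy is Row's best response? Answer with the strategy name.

Expected payoff of I: (1/6)·(-5) + (5/6)·(-5) = -5.
Expected payoff of II: (1/6)·7 + (5/6)·(-7) = -14/3.
Expected payoff of III: (1/6)·6 + (5/6)·4 = 13/3.
The largest is 13/3, so Row's best response is III.

III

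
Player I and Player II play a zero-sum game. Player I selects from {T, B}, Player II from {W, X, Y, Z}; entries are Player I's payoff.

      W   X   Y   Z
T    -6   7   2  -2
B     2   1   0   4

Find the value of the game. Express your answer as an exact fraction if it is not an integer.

Row minima: T → -6, B → 0; maximin = 0.
Column maxima: W → 2, X → 7, Y → 2, Z → 4; minimax = 2.
0 ≠ 2, so there is no saddle point; optimal play is mixed.
X is strictly dominated by Y (it gives Player I strictly more in every row), so Player II never plays it.
Z is strictly dominated by W (it gives Player I strictly more in every row), so Player II never plays it.
On the remaining 2×2 (T, B vs W, Y):
Let Player I play T with probability p. Expected payoff against W: (-6)p + 2(1−p) = −8p + 2; against Y: 2p + 0(1−p) = 2p.
Setting these equal: −8p + 2 = 2p ⇒ −10p = -2 ⇒ p = 1/5, and the value is (-8)·(1/5) + 2 = 2/5.
For Player II: with q = P(W), equating T's and B's payoffs gives −8q + 2 = 2q ⇒ q = 1/5.

2/5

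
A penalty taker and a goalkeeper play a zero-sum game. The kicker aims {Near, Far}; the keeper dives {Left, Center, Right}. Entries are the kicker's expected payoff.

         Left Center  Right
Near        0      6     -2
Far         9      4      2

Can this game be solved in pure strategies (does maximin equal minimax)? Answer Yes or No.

Row minima: Near → -2, Far → 2; maximin = 2.
Column maxima: Left → 9, Center → 6, Right → 2; minimax = 2.
maximin = minimax = 2, so a saddle point exists.

Yes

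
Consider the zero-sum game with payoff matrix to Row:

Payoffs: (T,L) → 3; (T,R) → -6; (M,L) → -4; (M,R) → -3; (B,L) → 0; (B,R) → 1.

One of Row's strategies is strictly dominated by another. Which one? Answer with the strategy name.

M

B gives a strictly higher payoff than M against every column: 0 > -4, 1 > -3.
So M is strictly dominated and Row never plays it.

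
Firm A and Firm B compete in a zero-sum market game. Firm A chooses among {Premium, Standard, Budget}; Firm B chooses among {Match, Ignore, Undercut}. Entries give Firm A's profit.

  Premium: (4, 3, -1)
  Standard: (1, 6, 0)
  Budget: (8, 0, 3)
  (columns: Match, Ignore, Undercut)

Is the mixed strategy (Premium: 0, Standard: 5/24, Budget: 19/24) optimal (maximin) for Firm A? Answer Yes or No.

Against Match this mix gives (5/24)·1 + (19/24)·8 = 157/24.
Against Ignore this mix gives (5/24)·6 + (19/24)·0 = 5/4.
Against Undercut this mix gives (5/24)·0 + (19/24)·3 = 19/8.
Firm B will play Ignore, holding Firm A to 5/4. Shifting weight toward the row that does better against Ignore would raise this floor (the equalizing mix achieves 2 against both Ignore and Undercut), so the proposed strategy is not optimal.

No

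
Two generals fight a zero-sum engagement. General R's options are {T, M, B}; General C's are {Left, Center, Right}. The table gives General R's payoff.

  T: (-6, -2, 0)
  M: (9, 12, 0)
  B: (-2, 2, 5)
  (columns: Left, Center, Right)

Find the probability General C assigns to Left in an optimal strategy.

Row minima: T → -6, M → 0, B → -2; maximin = 0.
Column maxima: Left → 9, Center → 12, Right → 5; minimax = 5.
0 ≠ 5, so there is no saddle point; optimal play is mixed.
T is strictly dominated by B, so General R never plays it.
Center is strictly dominated by Left (it gives General R strictly more in every row), so General C never plays it.
On the remaining 2×2 (M, B vs Left, Right):
Let General R play M with probability p. Expected payoff against Left: 9p + (-2)(1−p) = 11p − 2; against Right: 0p + 5(1−p) = −5p + 5.
Setting these equal: 11p − 2 = −5p + 5 ⇒ 16p = 7 ⇒ p = 7/16, and the value is (11)·(7/16) − 2 = 45/16.
For General C: with q = P(Left), equating M's and B's payoffs gives 9q = −7q + 5 ⇒ q = 5/16.

5/16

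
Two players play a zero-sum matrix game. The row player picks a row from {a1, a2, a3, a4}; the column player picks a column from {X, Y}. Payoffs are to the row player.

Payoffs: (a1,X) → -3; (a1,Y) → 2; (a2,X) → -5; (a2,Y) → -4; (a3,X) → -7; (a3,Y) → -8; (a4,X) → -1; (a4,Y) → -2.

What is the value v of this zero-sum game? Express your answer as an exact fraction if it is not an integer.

Row minima: a1 → -3, a2 → -5, a3 → -8, a4 → -2; maximin = -2.
Column maxima: X → -1, Y → 2; minimax = -1.
-2 ≠ -1, so there is no saddle point; optimal play is mixed.
a2 is strictly dominated by a1, so the row player never plays it.
a3 is strictly dominated by a1, so the row player never plays it.
On the remaining 2×2 (a1, a4 vs X, Y):
Let the row player play a1 with probability p. Expected payoff against X: (-3)p + (-1)(1−p) = −2p − 1; against Y: 2p + (-2)(1−p) = 4p − 2.
Setting these equal: −2p − 1 = 4p − 2 ⇒ −6p = -1 ⇒ p = 1/6, and the value is (-2)·(1/6) − 1 = -4/3.
For the column player: with q = P(X), equating a1's and a4's payoffs gives −5q + 2 = q − 2 ⇒ q = 2/3.

-4/3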